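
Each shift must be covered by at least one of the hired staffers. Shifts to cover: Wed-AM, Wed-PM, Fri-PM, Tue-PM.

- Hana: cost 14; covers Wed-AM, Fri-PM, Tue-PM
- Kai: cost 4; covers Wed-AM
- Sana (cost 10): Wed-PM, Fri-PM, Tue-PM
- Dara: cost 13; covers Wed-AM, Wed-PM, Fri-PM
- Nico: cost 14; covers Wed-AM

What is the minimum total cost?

14

Choose Kai and Sana: together they cover Wed-AM, Wed-PM, Fri-PM, Tue-PM — every shift.
Total cost: 4 + 10 = 14.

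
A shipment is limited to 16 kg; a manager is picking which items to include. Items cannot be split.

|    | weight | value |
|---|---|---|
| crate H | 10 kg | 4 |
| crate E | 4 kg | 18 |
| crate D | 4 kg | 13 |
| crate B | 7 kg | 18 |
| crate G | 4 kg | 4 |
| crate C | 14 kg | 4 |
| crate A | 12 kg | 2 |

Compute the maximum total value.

Allowing fractional choices, the relaxed optimum would be about 50.0, but items are indivisible.
crate E + crate B + crate G: weight 4 + 7 + 4 = 15 ≤ 16, value 18 + 18 + 4 = 40.
crate E + crate D + crate B: weight 4 + 4 + 7 = 15 ≤ 16, value 18 + 13 + 18 = 49.
Best is crate E, crate D, and crate B with total value 49.

49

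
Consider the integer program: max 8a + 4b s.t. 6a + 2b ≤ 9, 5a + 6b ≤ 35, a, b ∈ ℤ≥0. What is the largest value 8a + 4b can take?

16

(a,b)=(0,4) is feasible, giving 16.
(a,b)=(0,3) is feasible, giving 12.
Maximum is 16 at (a,b)=(0,4).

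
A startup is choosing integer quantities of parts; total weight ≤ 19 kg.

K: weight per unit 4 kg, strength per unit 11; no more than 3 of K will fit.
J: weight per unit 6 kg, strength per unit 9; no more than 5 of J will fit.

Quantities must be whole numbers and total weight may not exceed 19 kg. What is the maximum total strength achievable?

42

This is a bounded integer knapsack.
Take 3×K and 1×J: weight 18 ≤ 19, strength 3·11 + 1·9 = 42.
K has the best ratio (11/4) and is taken to its limit of 3; remaining capacity is filled optimally with the others.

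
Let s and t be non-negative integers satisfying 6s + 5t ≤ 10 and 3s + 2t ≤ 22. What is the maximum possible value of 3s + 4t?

8

(s,t)=(0,2): 6·0+5·2=10≤10, 3·0+2·2=4≤22, objective 8.
(s,t)=(0,1): 6·0+5·1=5≤10, 3·0+2·1=2≤22, objective 4.
Maximum is 8 at (s,t)=(0,2).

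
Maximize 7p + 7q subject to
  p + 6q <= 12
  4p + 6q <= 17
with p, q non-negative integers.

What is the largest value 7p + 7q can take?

(p,q)=(4,0): 1·4+6·0=4≤12, 4·4+6·0=16≤17, objective 28.
(p,q)=(3,0): 1·3+6·0=3≤12, 4·3+6·0=12≤17, objective 21.
The best lattice point is (4,0), giving 28.

28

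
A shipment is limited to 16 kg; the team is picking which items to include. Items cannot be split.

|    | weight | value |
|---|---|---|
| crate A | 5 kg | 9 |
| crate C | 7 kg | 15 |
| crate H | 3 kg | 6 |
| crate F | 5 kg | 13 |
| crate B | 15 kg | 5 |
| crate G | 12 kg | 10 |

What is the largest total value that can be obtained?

Allowing fractional choices, the relaxed optimum would be about 35.8, but items are indivisible.
crate C + crate H + crate F: weight 7 + 3 + 5 = 15 ≤ 16, value 15 + 6 + 13 = 34.
crate C + crate F: weight 7 + 5 = 12 ≤ 16, value 15 + 13 = 28.
crate A + crate C + crate H: weight 5 + 7 + 3 = 15 ≤ 16, value 9 + 15 + 6 = 30.
Best is crate C, crate H, and crate F with total value 34.

34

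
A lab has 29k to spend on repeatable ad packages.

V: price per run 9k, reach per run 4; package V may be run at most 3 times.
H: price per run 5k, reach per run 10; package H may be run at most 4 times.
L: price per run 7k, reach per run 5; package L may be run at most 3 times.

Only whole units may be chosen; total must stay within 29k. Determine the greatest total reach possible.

45

4×H and 1×L: price 27 ≤ 29, reach 4·10 + 1·5 = 45.
1×V and 4×H: price 29 ≤ 29, reach 1·4 + 4·10 = 44.
Best is 45.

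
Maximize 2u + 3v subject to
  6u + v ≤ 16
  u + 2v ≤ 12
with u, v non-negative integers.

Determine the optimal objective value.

18

(u,v)=(0,6) is feasible, giving 18.
(u,v)=(1,5) is feasible, giving 17.
(u,v)=(2,4) is feasible, giving 16.
(u,v)=(0,5) is feasible, giving 15.
Maximum is 18 at (u,v)=(0,6).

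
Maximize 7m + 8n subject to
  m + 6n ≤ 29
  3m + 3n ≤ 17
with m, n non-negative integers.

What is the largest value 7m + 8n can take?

39

(m,n)=(1,4): 1·1+6·4=25≤29, 3·1+3·4=15≤17, objective 39.
(m,n)=(2,3): 1·2+6·3=20≤29, 3·2+3·3=15≤17, objective 38.
(m,n)=(0,4): 1·0+6·4=24≤29, 3·0+3·4=12≤17, objective 32.
No feasible integer point exceeds 39.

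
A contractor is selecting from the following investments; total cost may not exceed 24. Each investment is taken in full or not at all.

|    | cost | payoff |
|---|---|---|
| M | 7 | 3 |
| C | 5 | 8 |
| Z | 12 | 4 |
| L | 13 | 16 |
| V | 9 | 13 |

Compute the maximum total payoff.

Allowing fractional choices, the relaxed optimum would be about 33.3, but investments are indivisible.
L + V: cost 13 + 9 = 22 ≤ 24, payoff 16 + 13 = 29.
C + L: cost 5 + 13 = 18 ≤ 24, payoff 8 + 16 = 24.
Best is L and V with total payoff 29.

29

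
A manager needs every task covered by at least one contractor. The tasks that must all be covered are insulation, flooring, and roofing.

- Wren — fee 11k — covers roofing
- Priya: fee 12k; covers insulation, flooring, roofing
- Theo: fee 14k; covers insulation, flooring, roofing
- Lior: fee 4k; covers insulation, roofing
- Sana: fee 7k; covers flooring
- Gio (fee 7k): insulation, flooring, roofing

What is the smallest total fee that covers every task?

The greedy cost-per-new-task heuristic would pick Lior and Sana for 11, but a cheaper cover exists.
Gio alone covers insulation, flooring, roofing — every task.
Total fee: 7.
No cover costs less than 7.

7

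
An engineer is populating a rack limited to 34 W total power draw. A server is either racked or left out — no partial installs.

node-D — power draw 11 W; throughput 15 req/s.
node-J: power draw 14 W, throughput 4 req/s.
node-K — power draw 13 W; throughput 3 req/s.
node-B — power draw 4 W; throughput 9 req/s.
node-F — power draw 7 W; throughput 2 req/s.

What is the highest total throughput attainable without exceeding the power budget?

28

Allowing fractional choices, the relaxed optimum would be about 29.4, but servers are indivisible.
node-D + node-J + node-B: power draw 11 + 14 + 4 = 29 ≤ 34, throughput 15 + 4 + 9 = 28.
node-D + node-B + node-F: power draw 11 + 4 + 7 = 22 ≤ 34, throughput 15 + 9 + 2 = 26.
node-D + node-K + node-B: power draw 11 + 13 + 4 = 28 ≤ 34, throughput 15 + 3 + 9 = 27.
Best is node-D, node-J, and node-B with total throughput 28.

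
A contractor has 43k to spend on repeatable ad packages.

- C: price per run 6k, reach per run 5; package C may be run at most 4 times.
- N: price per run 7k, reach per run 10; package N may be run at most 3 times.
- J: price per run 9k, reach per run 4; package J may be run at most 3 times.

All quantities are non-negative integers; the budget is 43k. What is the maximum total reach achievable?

45

2×C, 3×N, and 1×J: price 42 ≤ 43, reach 2·5 + 3·10 + 1·4 = 44.
3×C and 3×N: price 39 ≤ 43, reach 3·5 + 3·10 = 45.
Best is 45.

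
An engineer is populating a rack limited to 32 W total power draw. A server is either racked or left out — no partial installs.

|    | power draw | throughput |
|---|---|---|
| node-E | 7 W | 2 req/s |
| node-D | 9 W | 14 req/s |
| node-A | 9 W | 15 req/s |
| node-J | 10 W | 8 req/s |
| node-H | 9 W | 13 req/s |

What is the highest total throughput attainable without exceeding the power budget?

Treat it as a binary knapsack problem.
node-A + node-J + node-H: power draw 9 + 10 + 9 = 28 ≤ 32, throughput 15 + 8 + 13 = 36.
node-D + node-A + node-H: power draw 9 + 9 + 9 = 27 ≤ 32, throughput 14 + 15 + 13 = 42.
node-D + node-A + node-J: power draw 9 + 9 + 10 = 28 ≤ 32, throughput 14 + 15 + 8 = 37.
Best is node-D, node-A, and node-H with total throughput 42.

42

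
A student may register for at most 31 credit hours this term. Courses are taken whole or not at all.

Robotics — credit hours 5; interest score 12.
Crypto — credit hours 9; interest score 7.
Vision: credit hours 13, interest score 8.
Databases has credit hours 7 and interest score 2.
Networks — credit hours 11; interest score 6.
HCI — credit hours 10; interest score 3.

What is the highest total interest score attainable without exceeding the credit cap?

This is an integer program with binary decision variables.
Robotics + Crypto + Vision: credit hours 5 + 9 + 13 = 27 ≤ 31, interest score 12 + 7 + 8 = 27.
Robotics + Crypto + Networks: credit hours 5 + 9 + 11 = 25 ≤ 31, interest score 12 + 7 + 6 = 25.
Robotics + Vision + Networks: credit hours 5 + 13 + 11 = 29 ≤ 31, interest score 12 + 8 + 6 = 26.
Best is Robotics, Crypto, and Vision with total interest score 27.

27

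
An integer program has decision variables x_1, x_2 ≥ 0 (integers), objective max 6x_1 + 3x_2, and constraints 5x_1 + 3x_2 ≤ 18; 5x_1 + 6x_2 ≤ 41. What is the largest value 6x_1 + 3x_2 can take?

(x_1,x_2)=(3,1) is feasible, giving 21.
(x_1,x_2)=(3,0) is feasible, giving 18.
(x_1,x_2)=(2,2) is feasible, giving 18.
(x_1,x_2)=(2,1) is feasible, giving 15.
Maximum is 21 at (x_1,x_2)=(3,1).

21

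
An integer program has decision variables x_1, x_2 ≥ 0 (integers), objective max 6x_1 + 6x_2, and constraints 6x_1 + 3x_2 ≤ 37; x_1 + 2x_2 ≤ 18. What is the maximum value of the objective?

(x_1,x_2)=(2,8) is feasible, giving 60.
(x_1,x_2)=(2,7) is feasible, giving 54.
(x_1,x_2)=(1,8) is feasible, giving 54.
(x_1,x_2)=(3,6) is feasible, giving 54.
No feasible integer point exceeds 60.

60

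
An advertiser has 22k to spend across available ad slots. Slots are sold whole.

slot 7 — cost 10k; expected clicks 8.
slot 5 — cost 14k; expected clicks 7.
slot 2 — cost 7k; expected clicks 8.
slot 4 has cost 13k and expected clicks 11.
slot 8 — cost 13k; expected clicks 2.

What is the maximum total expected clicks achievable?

19

slot 7 + slot 2: cost 10 + 7 = 17 ≤ 22, expected clicks 8 + 8 = 16.
slot 2 + slot 4: cost 7 + 13 = 20 ≤ 22, expected clicks 8 + 11 = 19.
Best is slot 2 and slot 4 with total expected clicks 19.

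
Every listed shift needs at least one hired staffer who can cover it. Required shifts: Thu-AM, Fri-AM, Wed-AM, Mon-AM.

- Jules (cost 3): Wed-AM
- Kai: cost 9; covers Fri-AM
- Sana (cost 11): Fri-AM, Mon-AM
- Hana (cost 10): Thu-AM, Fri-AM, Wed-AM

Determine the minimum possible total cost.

The greedy cost-per-new-shift heuristic would pick Jules, Hana, and Sana for 24, but a cheaper cover exists.
Choose Sana and Hana: together they cover Thu-AM, Fri-AM, Wed-AM, Mon-AM — every shift.
Total cost: 11 + 10 = 21.
No cover costs less than 21.

21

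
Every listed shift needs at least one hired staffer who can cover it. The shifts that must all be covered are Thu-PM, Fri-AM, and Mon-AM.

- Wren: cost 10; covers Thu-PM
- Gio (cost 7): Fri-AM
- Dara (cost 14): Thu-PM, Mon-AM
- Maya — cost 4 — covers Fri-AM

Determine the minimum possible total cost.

Choose Dara and Maya: together they cover Thu-PM, Fri-AM, Mon-AM — every shift.
Total cost: 14 + 4 = 18.
No cover costs less than 18.

18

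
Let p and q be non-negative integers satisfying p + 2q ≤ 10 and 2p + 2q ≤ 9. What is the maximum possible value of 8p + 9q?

36

Relaxing integrality, the LP optimum is 40.50 at (p,q) = (0, 4.5), which is not an integer point.
(p,q)=(0,4): 1·0+2·4=8≤10, 2·0+2·4=8≤9, objective 36.
(p,q)=(1,3): 1·1+2·3=7≤10, 2·1+2·3=8≤9, objective 35.
Maximum is 36 at (p,q)=(0,4).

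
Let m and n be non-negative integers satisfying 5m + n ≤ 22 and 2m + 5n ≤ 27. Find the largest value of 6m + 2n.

28

(m,n)=(4,2) is feasible, giving 28.
(m,n)=(3,4) is feasible, giving 26.
No feasible integer point exceeds 28.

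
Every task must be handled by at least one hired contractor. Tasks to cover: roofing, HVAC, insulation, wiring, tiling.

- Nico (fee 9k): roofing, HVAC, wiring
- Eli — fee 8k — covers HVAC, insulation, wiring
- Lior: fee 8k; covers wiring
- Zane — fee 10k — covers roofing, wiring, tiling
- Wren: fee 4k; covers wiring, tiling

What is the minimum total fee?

18

The greedy cost-per-new-task heuristic would pick Wren, Eli, and Nico for 21, but a cheaper cover exists.
Choose Eli and Zane: together they cover roofing, HVAC, insulation, wiring, tiling — every task.
Total fee: 8 + 10 = 18.
No cover costs less than 18.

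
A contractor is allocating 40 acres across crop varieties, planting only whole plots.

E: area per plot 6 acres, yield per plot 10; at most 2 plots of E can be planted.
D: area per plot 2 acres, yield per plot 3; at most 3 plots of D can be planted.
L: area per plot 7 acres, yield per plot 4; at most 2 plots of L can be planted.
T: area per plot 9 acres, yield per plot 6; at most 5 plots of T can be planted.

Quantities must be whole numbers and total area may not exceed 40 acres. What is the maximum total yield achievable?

41

Take 2×E, 3×D, and 2×T: area 36 ≤ 40, yield 2·10 + 3·3 + 2·6 = 41.
E has the best ratio (10/6) and is taken to its limit of 2; remaining capacity is filled optimally with the others.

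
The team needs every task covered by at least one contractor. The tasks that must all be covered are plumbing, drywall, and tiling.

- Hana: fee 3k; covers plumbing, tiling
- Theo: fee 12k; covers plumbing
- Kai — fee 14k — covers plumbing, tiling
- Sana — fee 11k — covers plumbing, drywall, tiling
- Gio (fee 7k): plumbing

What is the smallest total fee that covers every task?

The greedy cost-per-new-task heuristic would pick Hana and Sana for 14, but a cheaper cover exists.
Sana alone covers plumbing, drywall, tiling — every task.
Total fee: 11.
No cover costs less than 11.

11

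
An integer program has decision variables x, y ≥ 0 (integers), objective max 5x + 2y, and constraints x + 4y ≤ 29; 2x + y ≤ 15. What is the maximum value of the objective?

Relaxing integrality, the LP optimum is 37.50 at (x,y) = (7.5, 0), which is not an integer point.
(x,y)=(7,1): 1·7+4·1=11≤29, 2·7+1·1=15≤15, objective 37.
(x,y)=(7,0): 1·7+4·0=7≤29, 2·7+1·0=14≤15, objective 35.
Maximum is 37 at (x,y)=(7,1).

37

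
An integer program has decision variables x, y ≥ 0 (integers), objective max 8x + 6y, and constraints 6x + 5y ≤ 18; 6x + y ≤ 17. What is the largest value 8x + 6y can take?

22

The continuous relaxation peaks at (2.79, 0.25) with value 23.83; rounding to a feasible lattice point costs some objective.
(x,y)=(2,1): 6·2+5·1=17≤18, 6·2+1·1=13≤17, objective 22.
(x,y)=(1,2): 6·1+5·2=16≤18, 6·1+1·2=8≤17, objective 20.
(x,y)=(2,0): 6·2+5·0=12≤18, 6·2+1·0=12≤17, objective 16.
No feasible integer point exceeds 22.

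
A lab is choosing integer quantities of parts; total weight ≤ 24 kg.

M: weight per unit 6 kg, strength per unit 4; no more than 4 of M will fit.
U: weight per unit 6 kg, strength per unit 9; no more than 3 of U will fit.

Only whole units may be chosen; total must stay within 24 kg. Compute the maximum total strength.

31

3×U: weight 18 ≤ 24, strength 3·9 = 27.
1×M and 3×U: weight 24 ≤ 24, strength 1·4 + 3·9 = 31.
Best is 31.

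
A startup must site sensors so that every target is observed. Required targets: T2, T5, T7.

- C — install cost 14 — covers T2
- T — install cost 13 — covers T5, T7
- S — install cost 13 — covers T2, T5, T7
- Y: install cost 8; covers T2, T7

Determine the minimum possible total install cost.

13

This is an integer covering problem.
The greedy cost-per-new-target heuristic would pick Y and T for 21, but a cheaper cover exists.
S alone covers T2, T5, T7 — every target.
Total install cost: 13.
No cover costs less than 13.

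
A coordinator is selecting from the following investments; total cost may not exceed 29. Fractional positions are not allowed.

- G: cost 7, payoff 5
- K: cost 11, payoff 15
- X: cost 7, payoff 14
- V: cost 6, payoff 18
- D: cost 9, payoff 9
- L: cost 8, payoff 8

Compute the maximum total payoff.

47

This is an integer program with binary decision variables.
Allowing fractional choices, the relaxed optimum would be about 52.0, but investments are indivisible.
G + X + V + D: cost 7 + 7 + 6 + 9 = 29 ≤ 29, payoff 5 + 14 + 18 + 9 = 46.
G + X + V + L: cost 7 + 7 + 6 + 8 = 28 ≤ 29, payoff 5 + 14 + 18 + 8 = 45.
K + X + V: cost 11 + 7 + 6 = 24 ≤ 29, payoff 15 + 14 + 18 = 47.
Best is K, X, and V with total payoff 47.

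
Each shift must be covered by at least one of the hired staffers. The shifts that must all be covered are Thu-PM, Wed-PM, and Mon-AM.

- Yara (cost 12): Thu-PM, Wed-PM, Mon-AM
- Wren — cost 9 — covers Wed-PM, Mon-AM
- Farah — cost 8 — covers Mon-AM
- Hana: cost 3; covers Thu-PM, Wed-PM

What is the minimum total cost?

11

This is an integer covering problem.
Choose Farah and Hana: together they cover Thu-PM, Wed-PM, Mon-AM — every shift.
Total cost: 8 + 3 = 11.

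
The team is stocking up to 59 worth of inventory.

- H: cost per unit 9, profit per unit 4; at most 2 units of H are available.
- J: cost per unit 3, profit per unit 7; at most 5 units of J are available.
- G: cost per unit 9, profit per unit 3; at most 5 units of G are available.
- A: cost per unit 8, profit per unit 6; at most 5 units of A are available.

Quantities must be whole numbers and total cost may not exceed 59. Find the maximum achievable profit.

65

This is a bounded integer knapsack.
Take 5×J and 5×A: cost 55 ≤ 59, profit 5·7 + 5·6 = 65.
J has the best ratio (7/3) and is taken to its limit of 5; remaining capacity is filled optimally with the others.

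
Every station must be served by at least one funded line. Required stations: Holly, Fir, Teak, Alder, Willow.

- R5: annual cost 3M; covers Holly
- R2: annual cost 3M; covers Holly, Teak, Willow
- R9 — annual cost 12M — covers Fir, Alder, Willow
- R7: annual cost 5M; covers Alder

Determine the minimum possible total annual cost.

Choose R2 and R9: together they cover Holly, Fir, Teak, Alder, Willow — every station.
Total annual cost: 3 + 12 = 15.

15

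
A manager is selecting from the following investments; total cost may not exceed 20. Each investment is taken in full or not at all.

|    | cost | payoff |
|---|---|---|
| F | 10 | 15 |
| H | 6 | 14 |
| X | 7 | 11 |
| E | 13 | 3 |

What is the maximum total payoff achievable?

29

Allowing fractional choices, the relaxed optimum would be about 35.5, but investments are indivisible.
F + H: cost 10 + 6 = 16 ≤ 20, payoff 15 + 14 = 29.
H + X: cost 6 + 7 = 13 ≤ 20, payoff 14 + 11 = 25.
F + X: cost 10 + 7 = 17 ≤ 20, payoff 15 + 11 = 26.
Best is F and H with total payoff 29.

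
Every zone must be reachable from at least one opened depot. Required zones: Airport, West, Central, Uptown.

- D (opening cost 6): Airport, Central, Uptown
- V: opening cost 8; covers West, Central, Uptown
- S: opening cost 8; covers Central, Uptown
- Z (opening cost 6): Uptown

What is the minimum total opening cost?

14

Choose D and V: together they cover Airport, West, Central, Uptown — every zone.
Total opening cost: 6 + 8 = 14.
No cover costs less than 14.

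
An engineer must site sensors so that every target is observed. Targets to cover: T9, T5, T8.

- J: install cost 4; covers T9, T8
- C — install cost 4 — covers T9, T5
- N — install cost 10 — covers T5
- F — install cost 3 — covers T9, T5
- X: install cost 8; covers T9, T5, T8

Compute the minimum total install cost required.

Choose J and F: together they cover T9, T5, T8 — every target.
Total install cost: 4 + 3 = 7.
No cover costs less than 7.

7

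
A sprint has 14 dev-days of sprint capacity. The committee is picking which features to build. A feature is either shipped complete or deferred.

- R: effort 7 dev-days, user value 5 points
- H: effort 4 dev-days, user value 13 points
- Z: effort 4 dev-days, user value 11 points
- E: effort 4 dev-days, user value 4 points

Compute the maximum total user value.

28

Allowing fractional choices, the relaxed optimum would be about 29.4, but features are indivisible.
H + Z + E: effort 4 + 4 + 4 = 12 ≤ 14, user value 13 + 11 + 4 = 28.
H + Z: effort 4 + 4 = 8 ≤ 14, user value 13 + 11 = 24.
Best is H, Z, and E with total user value 28.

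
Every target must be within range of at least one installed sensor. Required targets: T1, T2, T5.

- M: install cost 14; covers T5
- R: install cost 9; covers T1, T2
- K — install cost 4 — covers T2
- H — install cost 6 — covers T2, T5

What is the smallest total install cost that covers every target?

This is a weighted set-cover instance.
Choose R and H: together they cover T1, T2, T5 — every target.
Total install cost: 9 + 6 = 15.

15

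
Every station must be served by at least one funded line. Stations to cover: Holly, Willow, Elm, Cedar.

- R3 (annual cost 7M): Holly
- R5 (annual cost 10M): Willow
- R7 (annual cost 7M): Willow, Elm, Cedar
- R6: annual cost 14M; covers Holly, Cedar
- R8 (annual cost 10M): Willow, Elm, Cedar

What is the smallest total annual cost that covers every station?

14

Choose R3 and R7: together they cover Holly, Willow, Elm, Cedar — every station.
Total annual cost: 7 + 7 = 14.
No cover costs less than 14.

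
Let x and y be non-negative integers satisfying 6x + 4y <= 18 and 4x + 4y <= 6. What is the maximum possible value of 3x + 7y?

Relaxing integrality, the LP optimum is 10.50 at (x,y) = (0, 1.5), which is not an integer point.
(x,y)=(0,1): 6·0+4·1=4≤18, 4·0+4·1=4≤6, objective 7.
(x,y)=(1,0): 6·1+4·0=6≤18, 4·1+4·0=4≤6, objective 3.
(x,y)=(0,0): 6·0+4·0=0≤18, 4·0+4·0=0≤6, objective 0.
The best lattice point is (0,1), giving 7.

7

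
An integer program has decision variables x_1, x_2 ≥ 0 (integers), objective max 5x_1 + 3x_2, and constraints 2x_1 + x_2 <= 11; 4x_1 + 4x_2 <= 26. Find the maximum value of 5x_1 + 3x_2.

The continuous relaxation peaks at (4.5, 2) with value 28.50; rounding to a feasible lattice point costs some objective.
(x_1,x_2)=(5,1): 2·5+1·1=11≤11, 4·5+4·1=24≤26, objective 28.
(x_1,x_2)=(4,2): 2·4+1·2=10≤11, 4·4+4·2=24≤26, objective 26.
(x_1,x_2)=(5,0): 2·5+1·0=10≤11, 4·5+4·0=20≤26, objective 25.
No feasible integer point exceeds 28.

28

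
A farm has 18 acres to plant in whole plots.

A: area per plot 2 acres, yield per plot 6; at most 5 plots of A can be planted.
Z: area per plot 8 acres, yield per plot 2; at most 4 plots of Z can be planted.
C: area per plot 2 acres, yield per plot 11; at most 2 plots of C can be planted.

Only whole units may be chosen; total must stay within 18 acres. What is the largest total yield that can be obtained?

52

This is a bounded integer knapsack.
Take 5×A and 2×C: area 14 ≤ 18, yield 5·6 + 2·11 = 52.
C has the best ratio (11/2) and is taken to its limit of 2; remaining capacity is filled optimally with the others.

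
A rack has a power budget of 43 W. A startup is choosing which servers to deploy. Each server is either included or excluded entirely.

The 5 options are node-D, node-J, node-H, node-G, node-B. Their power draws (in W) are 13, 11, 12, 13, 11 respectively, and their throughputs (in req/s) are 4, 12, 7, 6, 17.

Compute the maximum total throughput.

Treat it as a binary knapsack problem.
node-J + node-H + node-B: power draw 11 + 12 + 11 = 34 ≤ 43, throughput 12 + 7 + 17 = 36.
node-J + node-G + node-B: power draw 11 + 13 + 11 = 35 ≤ 43, throughput 12 + 6 + 17 = 35.
Best is node-J, node-H, and node-B with total throughput 36.

36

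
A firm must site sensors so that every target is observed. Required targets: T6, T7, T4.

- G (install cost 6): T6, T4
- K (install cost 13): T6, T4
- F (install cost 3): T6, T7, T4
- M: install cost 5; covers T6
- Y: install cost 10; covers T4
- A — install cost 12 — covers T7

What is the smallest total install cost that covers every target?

F alone covers T6, T7, T4 — every target.
Total install cost: 3.
No cover costs less than 3.

3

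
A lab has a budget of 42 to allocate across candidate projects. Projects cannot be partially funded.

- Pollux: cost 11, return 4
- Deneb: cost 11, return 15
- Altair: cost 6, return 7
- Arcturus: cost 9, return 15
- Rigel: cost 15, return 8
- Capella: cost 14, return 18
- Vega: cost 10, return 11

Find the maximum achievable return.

This is an integer program with binary decision variables.
Take Deneb, Altair, Arcturus, and Capella: cost 11 + 6 + 9 + 14 = 40 ≤ 42, return 15 + 7 + 15 + 18 = 55.
No other feasible combination does better.

55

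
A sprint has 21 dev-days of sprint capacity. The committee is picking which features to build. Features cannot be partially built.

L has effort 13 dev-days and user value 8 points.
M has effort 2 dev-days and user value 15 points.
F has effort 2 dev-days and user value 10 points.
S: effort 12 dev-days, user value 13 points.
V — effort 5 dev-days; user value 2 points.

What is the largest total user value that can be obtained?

Allowing fractional choices, the relaxed optimum would be about 41.1, but features are indivisible.
L + M + F: effort 13 + 2 + 2 = 17 ≤ 21, user value 8 + 15 + 10 = 33.
M + F + S: effort 2 + 2 + 12 = 16 ≤ 21, user value 15 + 10 + 13 = 38.
M + F + S + V: effort 2 + 2 + 12 + 5 = 21 ≤ 21, user value 15 + 10 + 13 + 2 = 40.
Best is M, F, S, and V with total user value 40.

40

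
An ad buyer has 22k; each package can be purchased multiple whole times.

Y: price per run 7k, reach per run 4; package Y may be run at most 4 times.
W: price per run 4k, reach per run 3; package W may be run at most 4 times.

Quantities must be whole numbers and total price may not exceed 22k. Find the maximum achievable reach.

W has the best ratio (3/4); taking only W gives at most 4×3 = 12 (stopped by the supply cap of 4).
Mixing does better — 2×Y and 2×W: price 22 ≤ 22, reach 2·4 + 2·3 = 14.

14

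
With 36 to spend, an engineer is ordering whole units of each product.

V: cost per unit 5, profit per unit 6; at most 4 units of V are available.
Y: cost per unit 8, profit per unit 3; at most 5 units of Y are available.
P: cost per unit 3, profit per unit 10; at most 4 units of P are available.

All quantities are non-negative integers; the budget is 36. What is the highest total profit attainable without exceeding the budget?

This is a bounded integer knapsack.
Take 4×V and 4×P: cost 32 ≤ 36, profit 4·6 + 4·10 = 64.
P has the best ratio (10/3) and is taken to its limit of 4; remaining capacity is filled optimally with the others.

64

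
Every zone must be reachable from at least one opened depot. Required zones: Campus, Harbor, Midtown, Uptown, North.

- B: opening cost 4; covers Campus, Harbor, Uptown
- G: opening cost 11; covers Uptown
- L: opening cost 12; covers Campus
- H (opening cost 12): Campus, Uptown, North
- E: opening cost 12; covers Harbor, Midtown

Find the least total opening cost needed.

The greedy cost-per-new-zone heuristic would pick B, H, and E for 28, but a cheaper cover exists.
Choose H and E: together they cover Campus, Harbor, Midtown, Uptown, North — every zone.
Total opening cost: 12 + 12 = 24.
No cover costs less than 24.

24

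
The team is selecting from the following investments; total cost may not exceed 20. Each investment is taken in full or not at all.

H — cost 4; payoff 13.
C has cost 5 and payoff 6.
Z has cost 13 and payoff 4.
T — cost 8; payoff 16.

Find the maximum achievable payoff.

35

Take H, C, and T: cost 4 + 5 + 8 = 17 ≤ 20, payoff 13 + 6 + 16 = 35.
No other feasible combination does better.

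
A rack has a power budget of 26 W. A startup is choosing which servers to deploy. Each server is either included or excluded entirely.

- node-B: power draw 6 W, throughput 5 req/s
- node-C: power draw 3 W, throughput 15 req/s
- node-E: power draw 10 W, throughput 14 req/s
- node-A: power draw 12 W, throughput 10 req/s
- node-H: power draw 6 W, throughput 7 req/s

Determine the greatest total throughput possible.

This is an integer program with binary decision variables.
node-C + node-E + node-A: power draw 3 + 10 + 12 = 25 ≤ 26, throughput 15 + 14 + 10 = 39.
node-B + node-C + node-E + node-H: power draw 6 + 3 + 10 + 6 = 25 ≤ 26, throughput 5 + 15 + 14 + 7 = 41.
Best is node-B, node-C, node-E, and node-H with total throughput 41.

41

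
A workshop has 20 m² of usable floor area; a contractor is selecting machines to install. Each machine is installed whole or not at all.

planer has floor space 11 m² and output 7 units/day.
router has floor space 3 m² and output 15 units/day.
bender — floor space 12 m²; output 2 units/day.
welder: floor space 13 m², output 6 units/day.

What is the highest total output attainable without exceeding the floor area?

22

Take planer and router: floor space 11 + 3 = 14 ≤ 20, output 7 + 15 = 22.
No other feasible combination does better.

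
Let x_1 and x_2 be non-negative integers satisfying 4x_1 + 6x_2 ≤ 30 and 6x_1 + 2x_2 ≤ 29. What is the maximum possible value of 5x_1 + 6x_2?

33

Relaxing integrality, the LP optimum is 34.07 at (x_1,x_2) = (4.07, 2.29), which is not an integer point.
(x_1,x_2)=(3,3): 4·3+6·3=30≤30, 6·3+2·3=24≤29, objective 33.
(x_1,x_2)=(4,2): 4·4+6·2=28≤30, 6·4+2·2=28≤29, objective 32.
Maximum is 33 at (x_1,x_2)=(3,3).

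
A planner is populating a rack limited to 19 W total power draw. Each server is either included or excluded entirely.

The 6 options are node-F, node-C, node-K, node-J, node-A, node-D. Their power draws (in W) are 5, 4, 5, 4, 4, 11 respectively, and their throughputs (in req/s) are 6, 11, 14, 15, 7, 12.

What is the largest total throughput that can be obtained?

47

Treat it as a binary knapsack problem.
Allowing fractional choices, the relaxed optimum would be about 49.4, but servers are indivisible.
node-F + node-K + node-J + node-A: power draw 5 + 5 + 4 + 4 = 18 ≤ 19, throughput 6 + 14 + 15 + 7 = 42.
node-F + node-C + node-K + node-J: power draw 5 + 4 + 5 + 4 = 18 ≤ 19, throughput 6 + 11 + 14 + 15 = 46.
node-C + node-K + node-J + node-A: power draw 4 + 5 + 4 + 4 = 17 ≤ 19, throughput 11 + 14 + 15 + 7 = 47.
Best is node-C, node-K, node-J, and node-A with total throughput 47.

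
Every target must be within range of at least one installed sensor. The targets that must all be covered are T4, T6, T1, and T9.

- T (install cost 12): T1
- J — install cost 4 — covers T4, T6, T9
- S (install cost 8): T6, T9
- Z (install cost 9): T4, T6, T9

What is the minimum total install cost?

16

This is an integer covering problem.
Choose T and J: together they cover T4, T6, T1, T9 — every target.
Total install cost: 12 + 4 = 16.
No cover costs less than 16.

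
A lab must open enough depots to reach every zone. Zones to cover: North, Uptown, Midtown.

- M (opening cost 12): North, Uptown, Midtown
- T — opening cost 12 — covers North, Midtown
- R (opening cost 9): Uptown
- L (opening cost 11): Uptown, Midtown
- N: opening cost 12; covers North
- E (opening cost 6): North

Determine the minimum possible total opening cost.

12

This is an integer covering problem.
M alone covers North, Uptown, Midtown — every zone.
Total opening cost: 12.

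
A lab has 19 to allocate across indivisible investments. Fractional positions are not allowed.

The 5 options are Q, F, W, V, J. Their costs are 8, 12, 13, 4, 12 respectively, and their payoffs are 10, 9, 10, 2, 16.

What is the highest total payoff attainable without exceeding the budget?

This is an integer program with binary decision variables.
Allowing fractional choices, the relaxed optimum would be about 24.8, but investments are indivisible.
V + J: cost 4 + 12 = 16 ≤ 19, payoff 2 + 16 = 18.
J: cost 12 ≤ 19, payoff 16.
Best is V and J with total payoff 18.

18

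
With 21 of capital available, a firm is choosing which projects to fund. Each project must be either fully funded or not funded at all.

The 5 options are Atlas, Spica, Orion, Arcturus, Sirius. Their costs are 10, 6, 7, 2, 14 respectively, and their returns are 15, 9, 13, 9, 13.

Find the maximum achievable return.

37

Take Atlas, Orion, and Arcturus: cost 10 + 7 + 2 = 19 ≤ 21, return 15 + 13 + 9 = 37.
No other feasible combination does better.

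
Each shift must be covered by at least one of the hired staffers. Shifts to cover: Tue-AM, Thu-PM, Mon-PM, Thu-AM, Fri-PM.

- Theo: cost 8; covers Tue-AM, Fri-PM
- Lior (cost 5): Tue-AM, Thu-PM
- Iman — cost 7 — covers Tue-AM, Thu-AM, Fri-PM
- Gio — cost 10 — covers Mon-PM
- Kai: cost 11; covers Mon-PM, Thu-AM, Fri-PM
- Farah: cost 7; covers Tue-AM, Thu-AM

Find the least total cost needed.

16

The greedy cost-per-new-shift heuristic would pick Iman, Lior, and Gio for 22, but a cheaper cover exists.
Choose Lior and Kai: together they cover Tue-AM, Thu-PM, Mon-PM, Thu-AM, Fri-PM — every shift.
Total cost: 5 + 11 = 16.
No cover costs less than 16.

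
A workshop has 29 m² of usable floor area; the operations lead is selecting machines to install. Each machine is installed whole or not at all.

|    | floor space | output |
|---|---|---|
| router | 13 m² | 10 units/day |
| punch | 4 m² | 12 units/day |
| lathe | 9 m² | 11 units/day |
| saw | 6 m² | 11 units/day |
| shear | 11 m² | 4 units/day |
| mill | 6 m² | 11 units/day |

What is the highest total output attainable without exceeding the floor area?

punch + lathe + saw + mill: floor space 4 + 9 + 6 + 6 = 25 ≤ 29, output 12 + 11 + 11 + 11 = 45.
router + punch + saw + mill: floor space 13 + 4 + 6 + 6 = 29 ≤ 29, output 10 + 12 + 11 + 11 = 44.
punch + saw + shear + mill: floor space 4 + 6 + 11 + 6 = 27 ≤ 29, output 12 + 11 + 4 + 11 = 38.
Best is punch, lathe, saw, and mill with total output 45.

45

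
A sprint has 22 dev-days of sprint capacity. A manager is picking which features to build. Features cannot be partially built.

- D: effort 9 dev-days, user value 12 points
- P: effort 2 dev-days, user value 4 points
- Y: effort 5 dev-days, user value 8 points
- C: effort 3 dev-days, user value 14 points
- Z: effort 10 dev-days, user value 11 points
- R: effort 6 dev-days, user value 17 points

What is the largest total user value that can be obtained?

Treat it as a binary knapsack problem.
Allowing fractional choices, the relaxed optimum would be about 51.0, but features are indivisible.
P + C + Z + R: effort 2 + 3 + 10 + 6 = 21 ≤ 22, user value 4 + 14 + 11 + 17 = 46.
D + P + C + R: effort 9 + 2 + 3 + 6 = 20 ≤ 22, user value 12 + 4 + 14 + 17 = 47.
Best is D, P, C, and R with total user value 47.

47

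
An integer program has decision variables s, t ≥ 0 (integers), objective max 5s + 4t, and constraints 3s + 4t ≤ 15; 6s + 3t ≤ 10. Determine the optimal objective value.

12

(s,t)=(0,3): 3·0+4·3=12≤15, 6·0+3·3=9≤10, objective 12.
(s,t)=(0,2): 3·0+4·2=8≤15, 6·0+3·2=6≤10, objective 8.
Maximum is 12 at (s,t)=(0,3).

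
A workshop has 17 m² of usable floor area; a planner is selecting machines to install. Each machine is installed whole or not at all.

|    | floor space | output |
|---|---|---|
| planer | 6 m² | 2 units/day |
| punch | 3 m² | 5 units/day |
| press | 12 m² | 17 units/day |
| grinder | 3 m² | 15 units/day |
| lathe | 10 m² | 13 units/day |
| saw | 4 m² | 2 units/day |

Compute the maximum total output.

33

Take punch, grinder, and lathe: floor space 3 + 3 + 10 = 16 ≤ 17, output 5 + 15 + 13 = 33.
No other feasible combination does better.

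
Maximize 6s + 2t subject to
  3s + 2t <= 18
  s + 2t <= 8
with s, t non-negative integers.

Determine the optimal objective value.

(s,t)=(6,0): 3·6+2·0=18≤18, 1·6+2·0=6≤8, objective 36.
(s,t)=(5,1): 3·5+2·1=17≤18, 1·5+2·1=7≤8, objective 32.
No feasible integer point exceeds 36.

36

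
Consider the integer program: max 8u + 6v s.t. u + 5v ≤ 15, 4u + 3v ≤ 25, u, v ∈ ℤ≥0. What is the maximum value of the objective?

(u,v)=(6,0): 1·6+5·0=6≤15, 4·6+3·0=24≤25, objective 48.
(u,v)=(5,1): 1·5+5·1=10≤15, 4·5+3·1=23≤25, objective 46.
(u,v)=(5,0): 1·5+5·0=5≤15, 4·5+3·0=20≤25, objective 40.
The best lattice point is (6,0), giving 48.

48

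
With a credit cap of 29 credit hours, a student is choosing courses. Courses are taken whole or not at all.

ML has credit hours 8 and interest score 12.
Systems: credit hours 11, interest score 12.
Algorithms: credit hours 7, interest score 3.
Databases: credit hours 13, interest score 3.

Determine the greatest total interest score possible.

Allowing fractional choices, the relaxed optimum would be about 27.7, but courses are indivisible.
ML + Systems: credit hours 8 + 11 = 19 ≤ 29, interest score 12 + 12 = 24.
ML + Systems + Algorithms: credit hours 8 + 11 + 7 = 26 ≤ 29, interest score 12 + 12 + 3 = 27.
Best is ML, Systems, and Algorithms with total interest score 27.

27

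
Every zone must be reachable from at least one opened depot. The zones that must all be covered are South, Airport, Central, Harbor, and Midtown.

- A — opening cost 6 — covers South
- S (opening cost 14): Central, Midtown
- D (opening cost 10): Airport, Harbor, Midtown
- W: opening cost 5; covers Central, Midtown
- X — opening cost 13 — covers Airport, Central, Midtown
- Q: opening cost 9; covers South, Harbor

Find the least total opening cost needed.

The greedy cost-per-new-zone heuristic would pick W, Q, and D for 24, but a cheaper cover exists.
Choose A, D, and W: together they cover South, Airport, Central, Harbor, Midtown — every zone.
Total opening cost: 6 + 10 + 5 = 21.
No cover costs less than 21.

21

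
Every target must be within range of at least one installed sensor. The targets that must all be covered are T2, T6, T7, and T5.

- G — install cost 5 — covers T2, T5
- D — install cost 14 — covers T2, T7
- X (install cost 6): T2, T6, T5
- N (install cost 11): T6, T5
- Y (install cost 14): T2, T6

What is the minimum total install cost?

20

Choose D and X: together they cover T2, T6, T7, T5 — every target.
Total install cost: 14 + 6 = 20.
No cover costs less than 20.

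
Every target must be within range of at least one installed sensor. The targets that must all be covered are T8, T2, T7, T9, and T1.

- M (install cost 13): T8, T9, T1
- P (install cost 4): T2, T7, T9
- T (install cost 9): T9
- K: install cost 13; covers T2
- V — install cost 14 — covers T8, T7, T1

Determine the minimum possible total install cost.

Choose M and P: together they cover T8, T2, T7, T9, T1 — every target.
Total install cost: 13 + 4 = 17.
No cover costs less than 17.

17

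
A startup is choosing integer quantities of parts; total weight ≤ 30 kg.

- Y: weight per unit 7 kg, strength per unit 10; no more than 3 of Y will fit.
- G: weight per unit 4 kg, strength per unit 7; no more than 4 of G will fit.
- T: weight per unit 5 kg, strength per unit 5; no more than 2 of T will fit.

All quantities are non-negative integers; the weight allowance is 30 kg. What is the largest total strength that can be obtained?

This is a bounded integer knapsack.
Take 2×Y and 4×G: weight 30 ≤ 30, strength 2·10 + 4·7 = 48.
G has the best ratio (7/4) and is taken to its limit of 4; remaining capacity is filled optimally with the others.

48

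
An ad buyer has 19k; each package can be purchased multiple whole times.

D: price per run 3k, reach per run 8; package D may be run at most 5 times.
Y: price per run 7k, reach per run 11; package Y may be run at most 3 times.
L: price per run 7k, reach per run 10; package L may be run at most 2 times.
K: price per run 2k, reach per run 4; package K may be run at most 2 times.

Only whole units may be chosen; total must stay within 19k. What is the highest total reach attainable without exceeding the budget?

D has the best ratio (8/3); taking only D gives at most 5×8 = 40 (stopped by the supply cap of 5).
Mixing does better — 5×D and 2×K: price 19 ≤ 19, reach 5·8 + 2·4 = 48.

48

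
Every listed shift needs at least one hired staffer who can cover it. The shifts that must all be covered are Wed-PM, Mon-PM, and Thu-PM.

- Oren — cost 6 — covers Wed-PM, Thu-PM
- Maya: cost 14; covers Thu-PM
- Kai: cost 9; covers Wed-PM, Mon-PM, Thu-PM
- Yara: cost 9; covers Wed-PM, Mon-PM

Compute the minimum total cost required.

9

The greedy cost-per-new-shift heuristic would pick Oren and Kai for 15, but a cheaper cover exists.
Kai alone covers Wed-PM, Mon-PM, Thu-PM — every shift.
Total cost: 9.
No cover costs less than 9.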